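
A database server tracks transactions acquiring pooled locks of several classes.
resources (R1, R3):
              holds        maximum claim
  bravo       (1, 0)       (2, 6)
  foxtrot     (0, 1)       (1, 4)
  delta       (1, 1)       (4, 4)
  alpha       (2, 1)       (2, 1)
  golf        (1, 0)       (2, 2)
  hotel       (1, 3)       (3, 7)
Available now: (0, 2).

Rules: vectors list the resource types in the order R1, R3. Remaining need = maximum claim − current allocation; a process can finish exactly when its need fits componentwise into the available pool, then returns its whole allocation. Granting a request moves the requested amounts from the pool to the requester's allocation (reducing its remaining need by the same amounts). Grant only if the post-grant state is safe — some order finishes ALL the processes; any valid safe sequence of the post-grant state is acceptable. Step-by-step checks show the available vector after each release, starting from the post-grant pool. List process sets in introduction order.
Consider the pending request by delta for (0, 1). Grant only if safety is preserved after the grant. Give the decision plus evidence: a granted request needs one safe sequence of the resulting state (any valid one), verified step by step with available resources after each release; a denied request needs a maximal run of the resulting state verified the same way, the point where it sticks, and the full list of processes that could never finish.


GRANT. The post-grant state is safe; one safe sequence: alpha, golf, delta, hotel, foxtrot, bravo.
Key observation: the grant leaves (0, 1) free — enough for alpha, whose release restarts the cascade.
Check on the post-grant state, step by step:
  pool = (0, 1)
  run alpha (needs (0, 0), free (0, 1)); after release of (2, 1) the pool is (2, 2)
  run golf (needs (1, 2), free (2, 2)); after release of (1, 0) the pool is (3, 2)
  run delta (needs (3, 2), free (3, 2)); after release of (1, 2) the pool is (4, 4)
  run hotel (needs (2, 4), free (4, 4)); after release of (1, 3) the pool is (5, 7)
  run foxtrot (needs (1, 3), free (5, 7)); after release of (0, 1) the pool is (5, 8)
  run bravo (needs (1, 6), free (5, 8)); after release of (1, 0) the pool is (6, 8)


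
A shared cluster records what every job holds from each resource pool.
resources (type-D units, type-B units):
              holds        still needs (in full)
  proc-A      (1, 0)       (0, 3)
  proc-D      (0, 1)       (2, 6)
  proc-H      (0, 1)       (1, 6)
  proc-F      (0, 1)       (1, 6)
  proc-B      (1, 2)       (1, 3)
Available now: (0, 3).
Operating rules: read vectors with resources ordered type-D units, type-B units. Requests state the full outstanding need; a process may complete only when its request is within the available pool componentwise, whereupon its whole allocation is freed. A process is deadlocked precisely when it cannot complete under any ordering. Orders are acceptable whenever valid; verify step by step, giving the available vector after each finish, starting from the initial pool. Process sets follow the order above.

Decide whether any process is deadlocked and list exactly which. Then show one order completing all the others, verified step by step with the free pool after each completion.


The deadlocked set is proc-D, proc-H and proc-F.
Key observation: after proc-A, proc-B complete, (2, 5) is the best the pool ever gets, yet each leftover process wants more type-B units.
The rest can finish in the order proc-A, proc-B. Check, step by step:
  pool = (0, 3)
  proc-A: need (0, 3) fits (0, 3); releases (1, 0), pool now (1, 3)
  proc-B: need (1, 3) fits (1, 3); releases (1, 2), pool now (2, 5)
None of the blocked processes ever fits:
  proc-D cannot run: need (2, 6) vs free (2, 5) (insufficient type-B units)
  proc-H cannot run: need (1, 6) vs free (2, 5) (insufficient type-B units)
  proc-F cannot run: need (1, 6) vs free (2, 5) (insufficient type-B units)


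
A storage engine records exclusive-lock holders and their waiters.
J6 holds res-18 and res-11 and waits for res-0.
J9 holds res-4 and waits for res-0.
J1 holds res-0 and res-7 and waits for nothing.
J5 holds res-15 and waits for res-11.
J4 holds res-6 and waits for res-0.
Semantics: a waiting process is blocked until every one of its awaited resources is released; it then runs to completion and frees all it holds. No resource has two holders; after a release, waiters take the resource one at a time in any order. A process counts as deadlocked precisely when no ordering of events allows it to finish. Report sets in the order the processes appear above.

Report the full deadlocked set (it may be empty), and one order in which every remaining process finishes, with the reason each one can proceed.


The deadlocked set is empty.
Key observation: every chain of waits terminates; starting from the processes that wait on nothing, all the rest unlock in turn.
The rest can finish in the order J1, J6, J5, J9, J4.
Check, step by step:
  J1 waits on nothing -> runs at once and releases res-0 and res-7
  J6: everything it awaited (res-0) is free; runs, freeing res-18 and res-11
  J5: everything it awaited (res-11) is free; runs, freeing res-15
  J9: everything it awaited (res-0) is free; runs, freeing res-4
  J4: everything it awaited (res-0) is free; runs, freeing res-6


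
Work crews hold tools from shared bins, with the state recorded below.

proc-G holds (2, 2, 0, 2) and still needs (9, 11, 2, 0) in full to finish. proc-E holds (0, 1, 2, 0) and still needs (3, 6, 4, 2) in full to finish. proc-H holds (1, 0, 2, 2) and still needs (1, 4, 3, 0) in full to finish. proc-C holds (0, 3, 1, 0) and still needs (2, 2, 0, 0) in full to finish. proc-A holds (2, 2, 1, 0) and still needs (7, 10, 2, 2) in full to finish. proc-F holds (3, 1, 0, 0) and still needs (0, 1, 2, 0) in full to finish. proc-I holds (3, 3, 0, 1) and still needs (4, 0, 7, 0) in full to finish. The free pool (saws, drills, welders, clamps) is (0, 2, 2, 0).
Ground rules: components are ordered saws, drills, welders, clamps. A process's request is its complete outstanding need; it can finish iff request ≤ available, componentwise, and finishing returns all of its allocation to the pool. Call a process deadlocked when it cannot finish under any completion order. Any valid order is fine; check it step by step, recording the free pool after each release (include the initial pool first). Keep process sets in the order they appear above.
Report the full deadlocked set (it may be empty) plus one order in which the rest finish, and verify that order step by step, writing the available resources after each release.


Nothing here is deadlocked.
Key observation: no deadlock: proc-F fits now, and the freed resources carry the rest through.
A valid finishing order for the others: proc-F, proc-C, proc-H, proc-E, proc-I, proc-A, proc-G. Check, step by step:
  pool = (0, 2, 2, 0)
  proc-F needs (0, 1, 2, 0) <= (0, 2, 2, 0) -> finishes; pool += (3, 1, 0, 0) = (3, 3, 2, 0)
  proc-C needs (2, 2, 0, 0) <= (3, 3, 2, 0) -> finishes; pool += (0, 3, 1, 0) = (3, 6, 3, 0)
  proc-H needs (1, 4, 3, 0) <= (3, 6, 3, 0) -> finishes; pool += (1, 0, 2, 2) = (4, 6, 5, 2)
  proc-E needs (3, 6, 4, 2) <= (4, 6, 5, 2) -> finishes; pool += (0, 1, 2, 0) = (4, 7, 7, 2)
  proc-I needs (4, 0, 7, 0) <= (4, 7, 7, 2) -> finishes; pool += (3, 3, 0, 1) = (7, 10, 7, 3)
  proc-A needs (7, 10, 2, 2) <= (7, 10, 7, 3) -> finishes; pool += (2, 2, 1, 0) = (9, 12, 8, 3)
  proc-G needs (9, 11, 2, 0) <= (9, 12, 8, 3) -> finishes; pool += (2, 2, 0, 2) = (11, 14, 8, 5)


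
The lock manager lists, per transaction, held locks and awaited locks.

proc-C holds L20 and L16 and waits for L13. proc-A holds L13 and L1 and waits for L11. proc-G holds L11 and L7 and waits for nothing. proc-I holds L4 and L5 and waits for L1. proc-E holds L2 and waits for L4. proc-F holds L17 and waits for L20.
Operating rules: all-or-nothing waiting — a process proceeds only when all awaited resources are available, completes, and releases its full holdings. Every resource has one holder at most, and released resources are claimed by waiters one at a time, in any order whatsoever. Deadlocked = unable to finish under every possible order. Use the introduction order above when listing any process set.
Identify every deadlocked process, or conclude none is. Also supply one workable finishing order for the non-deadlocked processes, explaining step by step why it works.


The deadlocked set is empty.
Key observation: although several processes wait, no cycle exists — each chain bottoms out at a free runner.
A valid finishing order for the others: proc-G, proc-A, proc-C, proc-F, proc-I, proc-E.
Check, step by step:
  run proc-G (it waits on nothing); releases L11 and L7
  proc-A: everything it awaited (L11) is free; runs, freeing L13 and L1
  proc-C: everything it awaited (L13) is free; runs, freeing L20 and L16
  proc-F: everything it awaited (L20) is free; runs, freeing L17
  proc-I: everything it awaited (L1) is free; runs, freeing L4 and L5
  proc-E: everything it awaited (L4) is free; runs, freeing L2


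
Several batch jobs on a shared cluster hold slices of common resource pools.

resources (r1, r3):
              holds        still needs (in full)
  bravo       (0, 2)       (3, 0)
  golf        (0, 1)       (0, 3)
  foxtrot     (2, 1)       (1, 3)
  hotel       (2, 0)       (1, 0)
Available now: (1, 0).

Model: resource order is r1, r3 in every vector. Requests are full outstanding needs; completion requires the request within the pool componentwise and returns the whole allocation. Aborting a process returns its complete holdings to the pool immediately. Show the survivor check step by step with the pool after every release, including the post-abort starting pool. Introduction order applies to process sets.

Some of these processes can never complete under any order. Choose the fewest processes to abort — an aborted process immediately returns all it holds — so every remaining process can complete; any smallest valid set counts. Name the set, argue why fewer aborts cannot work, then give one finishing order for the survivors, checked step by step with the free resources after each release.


Minimum abort set: golf.
Key observation: before aborting golf, foxtrot was permanently blocked — no order could ever run it; afterwards it completes at step 3.
No smaller set exists: with zero aborts the deadlock remains.
The survivors complete as hotel, bravo, foxtrot. Check, step by step (starting from the post-abort pool):
  pool = (1, 1)
  hotel needs (1, 0) <= (1, 1) -> finishes; pool += (2, 0) = (3, 1)
  bravo needs (3, 0) <= (3, 1) -> finishes; pool += (0, 2) = (3, 3)
  foxtrot needs (1, 3) <= (3, 3) -> finishes; pool += (2, 1) = (5, 4)


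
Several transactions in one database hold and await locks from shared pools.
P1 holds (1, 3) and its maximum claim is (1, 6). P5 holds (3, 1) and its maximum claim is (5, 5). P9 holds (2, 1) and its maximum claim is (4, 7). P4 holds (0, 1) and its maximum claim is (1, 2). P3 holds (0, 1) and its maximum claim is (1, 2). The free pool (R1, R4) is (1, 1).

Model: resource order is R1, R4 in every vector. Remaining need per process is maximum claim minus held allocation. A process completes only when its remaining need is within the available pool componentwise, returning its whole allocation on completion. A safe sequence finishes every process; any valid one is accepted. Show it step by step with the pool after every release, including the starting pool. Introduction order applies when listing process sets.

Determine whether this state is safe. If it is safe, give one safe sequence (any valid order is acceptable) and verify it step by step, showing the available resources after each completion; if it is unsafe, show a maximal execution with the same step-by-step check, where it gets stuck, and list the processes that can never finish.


SAFE, for example via the order P4, P3, P1, P5, P9.
Key observation: at P4 the run first touches a limit — (1, 1) against (1, 1), exact on a resource it actually requests.
Verifying each step:
  pool = (1, 1)
  run P4 (needs (1, 1), free (1, 1)); after release of (0, 1) the pool is (1, 2)
  run P3 (needs (1, 1), free (1, 2)); after release of (0, 1) the pool is (1, 3)
  run P1 (needs (0, 3), free (1, 3)); after release of (1, 3) the pool is (2, 6)
  run P5 (needs (2, 4), free (2, 6)); after release of (3, 1) the pool is (5, 7)
  run P9 (needs (2, 6), free (5, 7)); after release of (2, 1) the pool is (7, 8)


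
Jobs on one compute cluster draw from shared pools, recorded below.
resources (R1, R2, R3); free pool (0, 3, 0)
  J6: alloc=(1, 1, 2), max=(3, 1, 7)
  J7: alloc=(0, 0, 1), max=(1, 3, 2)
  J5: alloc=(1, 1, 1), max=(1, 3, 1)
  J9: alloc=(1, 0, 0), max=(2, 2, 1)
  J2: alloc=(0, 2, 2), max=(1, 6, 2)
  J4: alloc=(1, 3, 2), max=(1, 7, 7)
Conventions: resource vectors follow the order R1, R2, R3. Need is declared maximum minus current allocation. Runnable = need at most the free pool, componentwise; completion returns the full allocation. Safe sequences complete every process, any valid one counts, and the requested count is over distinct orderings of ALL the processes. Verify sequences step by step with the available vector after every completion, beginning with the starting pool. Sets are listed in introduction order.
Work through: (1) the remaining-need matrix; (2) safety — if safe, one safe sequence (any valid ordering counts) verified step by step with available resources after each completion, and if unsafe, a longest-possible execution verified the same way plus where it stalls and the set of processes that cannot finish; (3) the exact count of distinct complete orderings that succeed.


(1) Outstanding need per process (order R1, R2, R3):
  J6: (2, 0, 5)
  J7: (1, 3, 1)
  J5: (0, 2, 0)
  J9: (1, 2, 1)
  J2: (1, 4, 0)
  J4: (0, 4, 5)
(2) UNSAFE.
Key observation: even finishing J5, J9, J7, J2 leaves just (2, 6, 4) free — too little R3 for any of the remaining processes.
Going as far as possible: J5, J9, J7, J2; after that, nothing fits. Check, step by step:
  pool = (0, 3, 0)
  J5 needs (0, 2, 0) <= (0, 3, 0) -> finishes; pool += (1, 1, 1) = (1, 4, 1)
  J9 needs (1, 2, 1) <= (1, 4, 1) -> finishes; pool += (1, 0, 0) = (2, 4, 1)
  J7 needs (1, 3, 1) <= (2, 4, 1) -> finishes; pool += (0, 0, 1) = (2, 4, 2)
  J2 needs (1, 4, 0) <= (2, 4, 2) -> finishes; pool += (0, 2, 2) = (2, 6, 4)
  J6 still needs (2, 0, 5) but only (2, 6, 4) is free — short on R3
  J4 still needs (0, 4, 5) but only (2, 6, 4) is free — short on R3
Processes that can never finish: J6 and J4.
(3) Precisely 0 of the possible complete orderings are safe sequences.


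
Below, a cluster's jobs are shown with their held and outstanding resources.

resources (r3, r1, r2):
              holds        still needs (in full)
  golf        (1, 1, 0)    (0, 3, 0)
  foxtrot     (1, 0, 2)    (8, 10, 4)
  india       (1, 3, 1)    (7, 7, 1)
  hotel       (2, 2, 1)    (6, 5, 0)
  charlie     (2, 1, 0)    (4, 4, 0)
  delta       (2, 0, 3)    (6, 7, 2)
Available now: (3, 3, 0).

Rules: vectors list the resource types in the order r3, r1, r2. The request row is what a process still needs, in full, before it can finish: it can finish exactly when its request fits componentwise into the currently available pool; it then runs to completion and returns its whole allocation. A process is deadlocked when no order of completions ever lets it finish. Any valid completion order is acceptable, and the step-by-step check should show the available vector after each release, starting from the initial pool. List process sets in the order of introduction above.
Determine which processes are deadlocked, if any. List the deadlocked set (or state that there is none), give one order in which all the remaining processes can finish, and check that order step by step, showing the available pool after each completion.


The deadlocked set is empty.
Key observation: beginning at golf, releases accumulate fast enough that every process eventually fits.
One completion order for the rest: golf, charlie, hotel, india, delta, foxtrot. Walking it through:
  pool = (3, 3, 0)
  golf needs (0, 3, 0) <= (3, 3, 0) -> finishes; pool += (1, 1, 0) = (4, 4, 0)
  charlie needs (4, 4, 0) <= (4, 4, 0) -> finishes; pool += (2, 1, 0) = (6, 5, 0)
  hotel needs (6, 5, 0) <= (6, 5, 0) -> finishes; pool += (2, 2, 1) = (8, 7, 1)
  india needs (7, 7, 1) <= (8, 7, 1) -> finishes; pool += (1, 3, 1) = (9, 10, 2)
  delta needs (6, 7, 2) <= (9, 10, 2) -> finishes; pool += (2, 0, 3) = (11, 10, 5)
  foxtrot needs (8, 10, 4) <= (11, 10, 5) -> finishes; pool += (1, 0, 2) = (12, 10, 7)


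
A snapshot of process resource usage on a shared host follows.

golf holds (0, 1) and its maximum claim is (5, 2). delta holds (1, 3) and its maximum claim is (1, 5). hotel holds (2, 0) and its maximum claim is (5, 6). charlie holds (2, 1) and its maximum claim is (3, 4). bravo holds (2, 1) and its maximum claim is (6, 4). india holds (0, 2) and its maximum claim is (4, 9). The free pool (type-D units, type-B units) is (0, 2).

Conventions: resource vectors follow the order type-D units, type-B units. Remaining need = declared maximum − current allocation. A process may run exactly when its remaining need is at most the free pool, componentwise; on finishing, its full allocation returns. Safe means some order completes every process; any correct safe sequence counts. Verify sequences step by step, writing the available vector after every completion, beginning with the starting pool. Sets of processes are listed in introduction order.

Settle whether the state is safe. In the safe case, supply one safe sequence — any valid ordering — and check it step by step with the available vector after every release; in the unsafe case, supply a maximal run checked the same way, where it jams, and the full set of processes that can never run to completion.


SAFE, for example via the order delta, charlie, hotel, golf, bravo, india.
Key observation: reading the order forward, delta is the first process whose need (0, 2) meets the free pool (0, 2) exactly on a resource it requests.
Walking it through:
  pool = (0, 2)
  delta needs (0, 2) <= (0, 2) -> finishes; pool += (1, 3) = (1, 5)
  charlie needs (1, 3) <= (1, 5) -> finishes; pool += (2, 1) = (3, 6)
  hotel needs (3, 6) <= (3, 6) -> finishes; pool += (2, 0) = (5, 6)
  golf needs (5, 1) <= (5, 6) -> finishes; pool += (0, 1) = (5, 7)
  bravo needs (4, 3) <= (5, 7) -> finishes; pool += (2, 1) = (7, 8)
  india needs (4, 7) <= (7, 8) -> finishes; pool += (0, 2) = (7, 10)


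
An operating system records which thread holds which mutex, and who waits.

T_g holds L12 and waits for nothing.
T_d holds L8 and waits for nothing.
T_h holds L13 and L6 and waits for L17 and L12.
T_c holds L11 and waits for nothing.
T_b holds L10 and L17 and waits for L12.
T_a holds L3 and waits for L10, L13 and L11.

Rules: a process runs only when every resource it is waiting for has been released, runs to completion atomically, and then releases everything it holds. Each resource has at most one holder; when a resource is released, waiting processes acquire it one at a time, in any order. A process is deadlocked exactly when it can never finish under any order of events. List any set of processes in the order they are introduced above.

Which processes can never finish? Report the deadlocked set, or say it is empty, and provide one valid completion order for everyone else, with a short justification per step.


Nothing here is deadlocked.
Key observation: the wait graph is acyclic; completion cascades from the unblocked processes through everyone else.
A valid finishing order for the others: T_g, T_c, T_d, T_b, T_h, T_a.
Verifying each step:
  T_g: no waits; runs immediately, freeing L12
  T_c: no waits; runs immediately, freeing L11
  T_d: no waits; runs immediately, freeing L8
  T_b: everything it awaited (L12) is free; runs, freeing L10 and L17
  T_h: everything it awaited (L17 and L12) is free; runs, freeing L13 and L6
  T_a: everything it awaited (L10, L13 and L11) is free; runs, freeing L3


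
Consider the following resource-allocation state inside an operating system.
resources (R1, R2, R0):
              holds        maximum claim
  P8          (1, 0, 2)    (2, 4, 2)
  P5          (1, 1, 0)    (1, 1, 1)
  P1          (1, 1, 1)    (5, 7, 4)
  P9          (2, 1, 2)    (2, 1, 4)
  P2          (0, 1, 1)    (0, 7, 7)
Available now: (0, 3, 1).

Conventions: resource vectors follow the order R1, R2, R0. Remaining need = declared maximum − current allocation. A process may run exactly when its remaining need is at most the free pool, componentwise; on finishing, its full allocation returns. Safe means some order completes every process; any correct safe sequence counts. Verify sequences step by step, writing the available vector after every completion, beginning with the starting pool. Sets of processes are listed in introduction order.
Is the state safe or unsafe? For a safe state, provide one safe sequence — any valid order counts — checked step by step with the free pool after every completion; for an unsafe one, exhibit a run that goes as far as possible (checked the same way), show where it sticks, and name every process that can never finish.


The state is UNSAFE.
Key observation: R2 is the bottleneck — with P5, P8, P9 done the pool holds (4, 5, 5), short of every remaining need.
The run P5, P8, P9 cannot be extended any further. Walking it through:
  pool = (0, 3, 1)
  run P5 (needs (0, 0, 1), free (0, 3, 1)); after release of (1, 1, 0) the pool is (1, 4, 1)
  run P8 (needs (1, 4, 0), free (1, 4, 1)); after release of (1, 0, 2) the pool is (2, 4, 3)
  run P9 (needs (0, 0, 2), free (2, 4, 3)); after release of (2, 1, 2) the pool is (4, 5, 5)
  P1 cannot run: need (4, 6, 3) vs free (4, 5, 5) (insufficient R2)
  P2 cannot run: need (0, 6, 6) vs free (4, 5, 5) (insufficient R2 and R0)
Never able to finish: P1 and P2.


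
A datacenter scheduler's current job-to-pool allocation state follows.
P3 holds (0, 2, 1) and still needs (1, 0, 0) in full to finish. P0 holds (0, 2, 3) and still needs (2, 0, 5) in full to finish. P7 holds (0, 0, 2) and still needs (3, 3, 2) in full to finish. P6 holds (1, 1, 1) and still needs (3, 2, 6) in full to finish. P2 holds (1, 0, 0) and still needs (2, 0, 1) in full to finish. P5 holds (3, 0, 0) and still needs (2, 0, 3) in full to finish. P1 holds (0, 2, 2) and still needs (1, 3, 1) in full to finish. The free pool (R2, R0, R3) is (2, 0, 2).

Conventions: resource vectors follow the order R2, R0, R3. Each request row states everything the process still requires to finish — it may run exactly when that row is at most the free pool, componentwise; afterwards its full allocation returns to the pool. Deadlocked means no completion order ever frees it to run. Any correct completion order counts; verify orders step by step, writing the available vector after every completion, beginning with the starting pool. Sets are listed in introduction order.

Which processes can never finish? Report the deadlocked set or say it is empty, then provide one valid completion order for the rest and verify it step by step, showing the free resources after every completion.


The deadlocked set is P0, P7, P6 and P1.
Key observation: after P3, P5, P2 the pool peaks at (6, 2, 3), and each blocked process is short somewhere: P0 on R3; P7 on R0; P6 on R3; P1 on R0.
The rest can finish in the order P3, P5, P2. Step-by-step check:
  pool = (2, 0, 2)
  P3: need (1, 0, 0) fits (2, 0, 2); releases (0, 2, 1), pool now (2, 2, 3)
  P5: need (2, 0, 3) fits (2, 2, 3); releases (3, 0, 0), pool now (5, 2, 3)
  P2: need (2, 0, 1) fits (5, 2, 3); releases (1, 0, 0), pool now (6, 2, 3)
The blocked processes can never fit:
  P0 still needs (2, 0, 5) but only (6, 2, 3) is free — short on R3
  P7 still needs (3, 3, 2) but only (6, 2, 3) is free — short on R0
  P6 still needs (3, 2, 6) but only (6, 2, 3) is free — short on R3
  P1 still needs (1, 3, 1) but only (6, 2, 3) is free — short on R0


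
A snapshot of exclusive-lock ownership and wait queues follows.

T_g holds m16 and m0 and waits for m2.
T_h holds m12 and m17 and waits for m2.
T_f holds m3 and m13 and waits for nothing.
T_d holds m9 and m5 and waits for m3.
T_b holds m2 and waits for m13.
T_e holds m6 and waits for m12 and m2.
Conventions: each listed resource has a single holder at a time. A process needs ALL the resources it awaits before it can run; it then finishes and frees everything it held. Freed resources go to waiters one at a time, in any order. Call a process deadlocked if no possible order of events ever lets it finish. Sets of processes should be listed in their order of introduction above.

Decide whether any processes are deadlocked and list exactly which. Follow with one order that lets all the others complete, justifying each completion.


No process is deadlocked.
Key observation: although several processes wait, no cycle exists — each chain bottoms out at a free runner.
A valid finishing order for the others: T_f, T_d, T_b, T_h, T_e, T_g.
Step-by-step check:
  T_f: no waits; runs immediately, freeing m3 and m13
  T_d: everything it awaited (m3) is free; runs, freeing m9 and m5
  T_b: everything it awaited (m13) is free; runs, freeing m2
  T_h: everything it awaited (m2) is free; runs, freeing m12 and m17
  T_e: everything it awaited (m12 and m2) is free; runs, freeing m6
  T_g: everything it awaited (m2) is free; runs, freeing m16 and m0


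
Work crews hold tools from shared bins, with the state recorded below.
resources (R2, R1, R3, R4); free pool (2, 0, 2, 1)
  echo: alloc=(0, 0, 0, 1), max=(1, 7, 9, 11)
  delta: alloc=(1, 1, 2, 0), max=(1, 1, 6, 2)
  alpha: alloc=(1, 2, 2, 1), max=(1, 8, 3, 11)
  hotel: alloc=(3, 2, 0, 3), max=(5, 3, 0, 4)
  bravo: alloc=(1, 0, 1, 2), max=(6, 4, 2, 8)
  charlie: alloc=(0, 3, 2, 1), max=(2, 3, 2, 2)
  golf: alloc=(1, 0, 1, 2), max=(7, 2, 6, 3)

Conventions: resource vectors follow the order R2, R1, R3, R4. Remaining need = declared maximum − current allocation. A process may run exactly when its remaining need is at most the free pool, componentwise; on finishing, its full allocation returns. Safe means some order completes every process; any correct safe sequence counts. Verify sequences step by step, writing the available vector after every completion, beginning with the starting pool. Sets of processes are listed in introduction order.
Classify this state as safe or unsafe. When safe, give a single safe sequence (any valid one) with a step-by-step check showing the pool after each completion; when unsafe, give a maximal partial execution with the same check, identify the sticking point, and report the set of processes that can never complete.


UNSAFE.
Key observation: charlie, hotel, delta, golf, bravo can finish, but then (8, 6, 8, 9) is all there is, and the blocked group's R4 demands exceed it.
Going as far as possible: charlie, hotel, delta, golf, bravo; after that, nothing fits. Walking it through:
  pool = (2, 0, 2, 1)
  run charlie (needs (2, 0, 0, 1), free (2, 0, 2, 1)); after release of (0, 3, 2, 1) the pool is (2, 3, 4, 2)
  run hotel (needs (2, 1, 0, 1), free (2, 3, 4, 2)); after release of (3, 2, 0, 3) the pool is (5, 5, 4, 5)
  run delta (needs (0, 0, 4, 2), free (5, 5, 4, 5)); after release of (1, 1, 2, 0) the pool is (6, 6, 6, 5)
  run golf (needs (6, 2, 5, 1), free (6, 6, 6, 5)); after release of (1, 0, 1, 2) the pool is (7, 6, 7, 7)
  run bravo (needs (5, 4, 1, 6), free (7, 6, 7, 7)); after release of (1, 0, 1, 2) the pool is (8, 6, 8, 9)
  blocked: echo wants (1, 7, 9, 10), pool (8, 6, 8, 9) — not enough R1, R3 and R4
  blocked: alpha wants (0, 6, 1, 10), pool (8, 6, 8, 9) — not enough R4
Never able to finish: echo and alpha.


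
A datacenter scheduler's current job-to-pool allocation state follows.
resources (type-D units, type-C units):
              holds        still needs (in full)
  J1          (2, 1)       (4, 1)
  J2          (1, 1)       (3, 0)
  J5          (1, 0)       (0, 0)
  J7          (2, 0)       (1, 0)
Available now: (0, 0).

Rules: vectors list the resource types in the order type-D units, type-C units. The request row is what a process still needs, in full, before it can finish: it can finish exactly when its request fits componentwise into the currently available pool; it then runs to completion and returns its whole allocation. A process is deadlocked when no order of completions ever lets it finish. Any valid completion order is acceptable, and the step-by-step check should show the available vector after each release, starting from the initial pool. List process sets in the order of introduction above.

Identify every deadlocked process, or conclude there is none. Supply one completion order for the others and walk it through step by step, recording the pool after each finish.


Nothing here is deadlocked.
Key observation: there is always a runnable process — J5 first — so the state unwinds completely.
The rest can finish in the order J5, J7, J2, J1. Verifying each step:
  pool = (0, 0)
  run J5 (needs (0, 0), free (0, 0)); after release of (1, 0) the pool is (1, 0)
  run J7 (needs (1, 0), free (1, 0)); after release of (2, 0) the pool is (3, 0)
  run J2 (needs (3, 0), free (3, 0)); after release of (1, 1) the pool is (4, 1)
  run J1 (needs (4, 1), free (4, 1)); after release of (2, 1) the pool is (6, 2)


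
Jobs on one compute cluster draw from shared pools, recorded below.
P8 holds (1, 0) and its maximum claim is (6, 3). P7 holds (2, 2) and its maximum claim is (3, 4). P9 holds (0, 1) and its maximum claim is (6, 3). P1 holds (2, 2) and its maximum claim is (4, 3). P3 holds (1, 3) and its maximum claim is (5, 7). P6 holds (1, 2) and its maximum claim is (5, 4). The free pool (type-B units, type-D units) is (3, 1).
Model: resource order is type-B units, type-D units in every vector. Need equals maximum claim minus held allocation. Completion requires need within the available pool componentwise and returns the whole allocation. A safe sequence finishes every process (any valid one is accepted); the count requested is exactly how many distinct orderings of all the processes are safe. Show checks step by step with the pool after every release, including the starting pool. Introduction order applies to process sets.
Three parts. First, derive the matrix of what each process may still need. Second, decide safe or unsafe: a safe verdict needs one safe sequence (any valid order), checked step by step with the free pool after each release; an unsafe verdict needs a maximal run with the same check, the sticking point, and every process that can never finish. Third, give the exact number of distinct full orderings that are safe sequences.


(1) Need matrix, components ordered type-B units, type-D units:
  P8: (5, 3)
  P7: (1, 2)
  P9: (6, 2)
  P1: (2, 1)
  P3: (4, 4)
  P6: (4, 2)
(2) SAFE — a valid safe sequence is P1, P6, P9, P7, P3, P8.
Key observation: reading the order forward, P1 is the first process whose need (2, 1) meets the free pool (3, 1) exactly on a resource it requests.
Walking it through:
  pool = (3, 1)
  P1: need (2, 1) fits (3, 1); releases (2, 2), pool now (5, 3)
  P6: need (4, 2) fits (5, 3); releases (1, 2), pool now (6, 5)
  P9: need (6, 2) fits (6, 5); releases (0, 1), pool now (6, 6)
  P7: need (1, 2) fits (6, 6); releases (2, 2), pool now (8, 8)
  P3: need (4, 4) fits (8, 8); releases (1, 3), pool now (9, 11)
  P8: need (5, 3) fits (9, 11); releases (1, 0), pool now (10, 11)
(3) Exactly 66 of the possible complete orderings are safe sequences.


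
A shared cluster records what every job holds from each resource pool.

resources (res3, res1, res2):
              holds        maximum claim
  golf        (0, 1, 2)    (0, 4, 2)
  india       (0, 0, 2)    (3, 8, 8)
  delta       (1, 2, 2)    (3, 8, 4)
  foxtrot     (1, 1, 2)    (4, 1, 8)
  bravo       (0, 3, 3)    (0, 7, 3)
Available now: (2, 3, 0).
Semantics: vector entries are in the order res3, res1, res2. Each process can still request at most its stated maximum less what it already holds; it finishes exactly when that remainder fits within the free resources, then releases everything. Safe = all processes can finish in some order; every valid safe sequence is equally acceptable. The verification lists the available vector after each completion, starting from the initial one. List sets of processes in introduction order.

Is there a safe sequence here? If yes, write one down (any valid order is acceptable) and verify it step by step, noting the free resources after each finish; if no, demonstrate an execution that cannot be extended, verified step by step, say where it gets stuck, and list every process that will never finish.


SAFE — a valid safe sequence is golf, bravo, delta, foxtrot, india.
Key observation: reading the order forward, golf is the first process whose need (0, 3, 0) meets the free pool (2, 3, 0) exactly on a resource it requests.
Check, step by step:
  pool = (2, 3, 0)
  golf: need (0, 3, 0) fits (2, 3, 0); releases (0, 1, 2), pool now (2, 4, 2)
  bravo: need (0, 4, 0) fits (2, 4, 2); releases (0, 3, 3), pool now (2, 7, 5)
  delta: need (2, 6, 2) fits (2, 7, 5); releases (1, 2, 2), pool now (3, 9, 7)
  foxtrot: need (3, 0, 6) fits (3, 9, 7); releases (1, 1, 2), pool now (4, 10, 9)
  india: need (3, 8, 6) fits (4, 10, 9); releases (0, 0, 2), pool now (4, 10, 11)


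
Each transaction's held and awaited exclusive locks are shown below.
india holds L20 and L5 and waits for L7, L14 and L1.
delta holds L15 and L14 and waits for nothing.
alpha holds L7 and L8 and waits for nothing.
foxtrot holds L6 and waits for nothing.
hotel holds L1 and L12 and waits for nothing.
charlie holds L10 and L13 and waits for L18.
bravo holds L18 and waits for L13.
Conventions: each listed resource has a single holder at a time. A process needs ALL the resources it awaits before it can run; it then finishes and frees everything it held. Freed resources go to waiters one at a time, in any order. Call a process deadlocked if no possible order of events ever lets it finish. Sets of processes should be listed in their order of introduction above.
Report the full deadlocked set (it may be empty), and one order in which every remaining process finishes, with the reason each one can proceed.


Deadlocked set: charlie and bravo.
Key observation: charlie -> bravo -> charlie is a circular wait — nothing in it can go first; no other process is dragged down with it.
A valid finishing order for the others: delta, alpha, hotel, india, foxtrot.
Step-by-step check:
  run delta (it waits on nothing); releases L15 and L14
  run alpha (it waits on nothing); releases L7 and L8
  run hotel (it waits on nothing); releases L1 and L12
  run india (all its waits — L7, L14 and L1 — are resolved); releases L20 and L5
  run foxtrot (it waits on nothing); releases L6


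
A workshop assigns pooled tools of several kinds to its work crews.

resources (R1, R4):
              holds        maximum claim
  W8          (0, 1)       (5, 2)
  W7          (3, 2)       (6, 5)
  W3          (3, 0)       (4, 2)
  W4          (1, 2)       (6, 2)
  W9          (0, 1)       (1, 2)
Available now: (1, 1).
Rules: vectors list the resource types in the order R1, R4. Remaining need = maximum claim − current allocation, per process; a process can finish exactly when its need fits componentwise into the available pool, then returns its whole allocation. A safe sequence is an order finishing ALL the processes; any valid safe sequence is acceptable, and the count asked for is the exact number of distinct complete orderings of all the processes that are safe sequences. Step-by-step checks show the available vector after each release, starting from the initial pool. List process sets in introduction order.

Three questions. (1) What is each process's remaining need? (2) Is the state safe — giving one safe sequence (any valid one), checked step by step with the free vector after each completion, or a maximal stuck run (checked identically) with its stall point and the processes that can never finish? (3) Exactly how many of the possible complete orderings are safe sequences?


(1) Remaining need (order R1, R4):
  W8: (5, 1)
  W7: (3, 3)
  W3: (1, 2)
  W4: (5, 0)
  W9: (1, 1)
(2) UNSAFE.
Key observation: after W9, W3 the pool peaks at (4, 2), and each blocked process is short somewhere: W8 on R1; W7 on R4; W4 on R1.
The run W9, W3 cannot be extended any further. Verifying each step:
  pool = (1, 1)
  W9: need (1, 1) fits (1, 1); releases (0, 1), pool now (1, 2)
  W3: need (1, 2) fits (1, 2); releases (3, 0), pool now (4, 2)
  W8 still needs (5, 1) but only (4, 2) is free — short on R1
  W7 still needs (3, 3) but only (4, 2) is free — short on R4
  W4 still needs (5, 0) but only (4, 2) is free — short on R1
Never able to finish: W8, W7 and W4.
(3) The exact count: 0 of the possible complete orderings are safe sequences.


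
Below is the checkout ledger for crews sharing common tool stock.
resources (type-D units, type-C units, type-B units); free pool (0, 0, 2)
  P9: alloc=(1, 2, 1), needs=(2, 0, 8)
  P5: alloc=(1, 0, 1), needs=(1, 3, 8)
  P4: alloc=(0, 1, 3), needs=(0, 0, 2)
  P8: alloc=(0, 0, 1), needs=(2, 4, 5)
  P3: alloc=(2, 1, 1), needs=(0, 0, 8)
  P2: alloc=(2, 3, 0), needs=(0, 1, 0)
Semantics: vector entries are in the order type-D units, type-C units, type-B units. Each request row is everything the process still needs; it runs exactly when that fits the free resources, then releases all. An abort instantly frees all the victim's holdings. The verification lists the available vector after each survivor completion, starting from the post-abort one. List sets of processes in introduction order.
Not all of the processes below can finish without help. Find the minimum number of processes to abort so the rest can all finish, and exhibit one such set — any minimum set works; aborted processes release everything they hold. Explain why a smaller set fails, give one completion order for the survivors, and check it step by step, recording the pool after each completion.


Minimum abort set: P9 and P3.
Key observation: P5 was stuck for good until P9 and P3 gave back (3, 3, 2); in the order shown it finishes at step 3.
Why nothing smaller works — every single abort fails: P9 alone leaves P5 blocked (short on type-B units); P5 alone leaves P9 blocked (short on type-B units); P4 alone leaves P9 blocked (short on type-B units); P8 alone leaves P9 blocked (short on type-B units); P3 alone leaves P9 blocked (short on type-B units); P2 alone leaves P9 blocked (short on type-B units).
Survivors finish in the order: P4, P8, P5, P2. Verifying each step (pool after the aborts first):
  pool = (3, 3, 4)
  run P4 (needs (0, 0, 2), free (3, 3, 4)); after release of (0, 1, 3) the pool is (3, 4, 7)
  run P8 (needs (2, 4, 5), free (3, 4, 7)); after release of (0, 0, 1) the pool is (3, 4, 8)
  run P5 (needs (1, 3, 8), free (3, 4, 8)); after release of (1, 0, 1) the pool is (4, 4, 9)
  run P2 (needs (0, 1, 0), free (4, 4, 9)); after release of (2, 3, 0) the pool is (6, 7, 9)


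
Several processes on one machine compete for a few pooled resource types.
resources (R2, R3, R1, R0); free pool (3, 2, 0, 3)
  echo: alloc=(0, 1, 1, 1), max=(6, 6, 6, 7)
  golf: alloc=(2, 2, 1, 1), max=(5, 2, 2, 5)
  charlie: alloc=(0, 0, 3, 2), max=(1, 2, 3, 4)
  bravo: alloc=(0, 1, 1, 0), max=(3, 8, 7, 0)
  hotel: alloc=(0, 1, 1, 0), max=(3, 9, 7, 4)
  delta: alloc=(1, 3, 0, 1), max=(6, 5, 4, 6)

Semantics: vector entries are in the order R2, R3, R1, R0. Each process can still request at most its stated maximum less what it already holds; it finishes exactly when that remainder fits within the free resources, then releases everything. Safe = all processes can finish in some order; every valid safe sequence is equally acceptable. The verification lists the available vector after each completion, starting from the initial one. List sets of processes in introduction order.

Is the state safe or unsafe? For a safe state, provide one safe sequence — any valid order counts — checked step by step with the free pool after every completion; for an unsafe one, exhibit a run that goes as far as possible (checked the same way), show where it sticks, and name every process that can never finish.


UNSAFE — no complete ordering exists.
Key observation: once charlie, golf, delta finish, the pool peaks at (6, 7, 4, 7) — and every remaining process still needs more R1 than that.
The run charlie, golf, delta cannot be extended any further. Walking it through:
  pool = (3, 2, 0, 3)
  charlie needs (1, 2, 0, 2) <= (3, 2, 0, 3) -> finishes; pool += (0, 0, 3, 2) = (3, 2, 3, 5)
  golf needs (3, 0, 1, 4) <= (3, 2, 3, 5) -> finishes; pool += (2, 2, 1, 1) = (5, 4, 4, 6)
  delta needs (5, 2, 4, 5) <= (5, 4, 4, 6) -> finishes; pool += (1, 3, 0, 1) = (6, 7, 4, 7)
  blocked: echo wants (6, 5, 5, 6), pool (6, 7, 4, 7) — not enough R1
  blocked: bravo wants (3, 7, 6, 0), pool (6, 7, 4, 7) — not enough R1
  blocked: hotel wants (3, 8, 6, 4), pool (6, 7, 4, 7) — not enough R3 and R1
Permanently blocked: echo, bravo and hotel.
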